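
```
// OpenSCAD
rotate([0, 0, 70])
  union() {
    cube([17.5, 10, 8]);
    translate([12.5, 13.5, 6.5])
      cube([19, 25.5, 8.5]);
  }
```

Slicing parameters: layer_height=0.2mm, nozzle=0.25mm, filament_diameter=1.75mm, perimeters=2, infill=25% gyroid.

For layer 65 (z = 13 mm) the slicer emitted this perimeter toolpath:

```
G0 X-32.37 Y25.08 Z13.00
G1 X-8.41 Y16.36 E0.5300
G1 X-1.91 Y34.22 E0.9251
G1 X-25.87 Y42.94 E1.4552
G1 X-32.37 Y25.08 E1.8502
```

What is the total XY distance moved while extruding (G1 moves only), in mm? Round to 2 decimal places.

89.01 mm

Sum the Euclidean lengths of each G1 segment: total = 89.01 mm.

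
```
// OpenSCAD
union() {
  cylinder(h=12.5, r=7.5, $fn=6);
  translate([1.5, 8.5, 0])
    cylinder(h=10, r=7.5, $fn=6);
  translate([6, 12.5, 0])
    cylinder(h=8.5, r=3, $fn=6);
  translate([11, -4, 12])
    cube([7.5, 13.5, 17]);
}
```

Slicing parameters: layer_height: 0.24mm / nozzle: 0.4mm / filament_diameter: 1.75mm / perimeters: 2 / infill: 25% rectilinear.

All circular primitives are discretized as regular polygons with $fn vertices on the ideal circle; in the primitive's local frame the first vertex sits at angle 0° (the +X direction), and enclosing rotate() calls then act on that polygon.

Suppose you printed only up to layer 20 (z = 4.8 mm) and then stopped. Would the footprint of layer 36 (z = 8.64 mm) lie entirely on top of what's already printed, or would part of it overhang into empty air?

entirely on top

Compare the two slices. At z = 4.8: the r=7.5 cylinder gives a regular 6-gon of circumradius 7.5 (constant along its height) (area = (6/2)·7.500²·sin(360°/6) = 146.14 mm²); the cylinder at (1.5, 8.5): section is a regular 6-gon, circumradius r=7.5 (area = (6/2)·7.500²·sin(360°/6) = 146.14 mm²); the r=3 cylinder at (6, 12.5) gives a regular 6-gon of circumradius 3 (constant along its height) (area = (6/2)·3.000²·sin(360°/6) = 23.38 mm²); the cube at (11, -4) is not intersected at this z (z outside [12, 29]); Taking the union: the regions partially overlap — summed areas 315.67 mm² minus the doubly-counted overlap 52.55 mm² gives 263.12 mm² — area = 263.12 mm². At z = 8.64: the r=7.5 cylinder contributes a regular 6-gon of circumradius 7.5 (area = (6/2)·7.500²·sin(360°/6) = 146.14 mm²); the r=7.5 cylinder at (1.5, 8.5) contributes a regular 6-gon of circumradius 7.5 (area = (6/2)·7.500²·sin(360°/6) = 146.14 mm²); the cylinder at (6, 12.5) is not intersected at this z (z outside [0, 8.5]); the cube at (11, -4) is not intersected at this z (z outside [12, 29]); Combining (union): the regions partially overlap — summed areas 292.28 mm² minus the doubly-counted overlap 37.55 mm² gives 254.73 mm² — area = 254.73 mm². Checking containment: the cross-section at z = 8.64 is a subset of the cross-section at z = 4.8.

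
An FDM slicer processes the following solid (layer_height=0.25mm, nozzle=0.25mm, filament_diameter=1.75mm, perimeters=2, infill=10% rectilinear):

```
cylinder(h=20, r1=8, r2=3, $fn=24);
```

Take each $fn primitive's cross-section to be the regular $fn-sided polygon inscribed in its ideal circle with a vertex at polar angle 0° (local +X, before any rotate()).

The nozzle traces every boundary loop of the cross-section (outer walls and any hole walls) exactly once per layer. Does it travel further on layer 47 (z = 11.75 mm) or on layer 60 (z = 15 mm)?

layer 47 (z = 11.75 mm)

Layer 47 (z = 11.75): the cone (r1=8→r2=3) has section circumradius 5.062 here — a regular 24-gon (perimeter = 2·24·5.062·sin(180°/24) = 31.72 mm). So its perimeter = 31.72 mm. Layer 60 (z = 15): the cone contributes a regular 24-gon of circumradius 4.250 (interpolated between r1=8 and r2=3 at t=0.750) (perimeter = 2·24·4.250·sin(180°/24) = 26.63 mm). So its perimeter = 26.63 mm. Layer 47 is larger (31.72 vs 26.63 mm).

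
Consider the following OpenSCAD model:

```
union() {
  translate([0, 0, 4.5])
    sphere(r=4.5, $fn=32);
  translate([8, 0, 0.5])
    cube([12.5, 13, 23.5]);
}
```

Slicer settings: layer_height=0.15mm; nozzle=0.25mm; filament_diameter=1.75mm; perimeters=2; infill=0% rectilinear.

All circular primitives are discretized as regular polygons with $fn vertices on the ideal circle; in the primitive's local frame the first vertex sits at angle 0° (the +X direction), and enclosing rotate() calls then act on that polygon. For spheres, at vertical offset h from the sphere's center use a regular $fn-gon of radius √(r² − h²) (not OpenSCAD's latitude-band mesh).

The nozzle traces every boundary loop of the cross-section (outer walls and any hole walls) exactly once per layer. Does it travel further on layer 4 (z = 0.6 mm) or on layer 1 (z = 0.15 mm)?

layer 4 (z = 0.6 mm)

Layer 4 (z = 0.6): the r=4.5 sphere contributes a regular 32-gon of circumradius √(4.5²−3.9²) = 2.245 (perimeter = 2·32·2.245·sin(180°/32) = 14.08 mm); the cube at (8, 0) (footprint 12.5×13) is included at this height (perimeter 51.00 mm); Merging all regions: the 2 present regions are separate (no shared area or edge), so areas and boundary lengths simply add and each stays a separate island — boundary = 65.08 mm. So its perimeter = 65.08 mm. Layer 1 (z = 0.15): the sphere: section is a regular 32-gon, circumradius = √(r²−h²) = √(4.5²−4.35²) = 1.152 (perimeter = 2·32·1.152·sin(180°/32) = 7.23 mm); the cube at (8, 0) does not reach this height (z outside [0.5, 24]); Merging all regions: only the r=4.5 sphere is present, so the union is just that shape — boundary = 7.23 mm. So its perimeter = 7.23 mm. Layer 4 is larger (65.08 vs 7.23 mm).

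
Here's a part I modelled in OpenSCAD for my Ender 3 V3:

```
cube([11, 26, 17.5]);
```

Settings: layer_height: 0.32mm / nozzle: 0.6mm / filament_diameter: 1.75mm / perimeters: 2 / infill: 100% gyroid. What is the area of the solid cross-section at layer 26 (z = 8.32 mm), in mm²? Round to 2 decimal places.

At z = 8.32 mm: the cube (footprint 11×26) is included at this height (area 286.00 mm²). Overall, the cross-section is a single solid region. Net area = 286.00 mm².

286.00 mm²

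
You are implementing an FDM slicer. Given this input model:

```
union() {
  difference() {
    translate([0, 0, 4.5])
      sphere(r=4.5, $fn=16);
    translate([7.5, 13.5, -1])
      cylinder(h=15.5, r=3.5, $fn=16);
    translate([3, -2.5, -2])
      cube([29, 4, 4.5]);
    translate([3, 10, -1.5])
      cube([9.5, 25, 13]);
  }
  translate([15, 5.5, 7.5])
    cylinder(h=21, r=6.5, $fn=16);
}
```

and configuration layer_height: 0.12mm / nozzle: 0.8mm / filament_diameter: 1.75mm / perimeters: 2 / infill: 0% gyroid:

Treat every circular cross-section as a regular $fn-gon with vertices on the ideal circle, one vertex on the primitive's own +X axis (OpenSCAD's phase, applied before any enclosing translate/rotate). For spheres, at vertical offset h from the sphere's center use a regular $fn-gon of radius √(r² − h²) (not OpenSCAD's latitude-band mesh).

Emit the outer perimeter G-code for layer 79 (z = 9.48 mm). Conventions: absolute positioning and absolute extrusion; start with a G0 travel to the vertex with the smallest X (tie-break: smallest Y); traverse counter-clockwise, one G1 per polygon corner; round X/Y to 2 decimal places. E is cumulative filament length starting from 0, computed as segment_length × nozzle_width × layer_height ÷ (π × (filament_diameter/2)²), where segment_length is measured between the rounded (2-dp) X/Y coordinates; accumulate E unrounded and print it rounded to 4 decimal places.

G0 X8.50 Y5.50 Z9.48
G1 X8.99 Y3.01 E0.1013
G1 X10.40 Y0.90 E0.2026
G1 X12.51 Y-0.51 E0.3039
G1 X15.00 Y-1.00 E0.4051
G1 X17.49 Y-0.51 E0.5064
G1 X19.60 Y0.90 E0.6077
G1 X21.01 Y3.01 E0.7090
G1 X21.50 Y5.50 E0.8103
G1 X21.01 Y7.99 E0.9116
G1 X19.60 Y10.10 E1.0129
G1 X17.49 Y11.51 E1.1142
G1 X15.00 Y12.00 E1.2154
G1 X12.51 Y11.51 E1.3167
G1 X10.40 Y10.10 E1.4180
G1 X8.99 Y7.99 E1.5193
G1 X8.50 Y5.50 E1.6206

At z = 9.48 mm: the sphere is absent (|z−center|=4.980 > r=4.5); the r=3.5 cylinder at (7.5, 13.5) contributes a regular 16-gon of circumradius 3.5; the cube at (3, -2.5) does not reach this height (z outside [-2, 2.5]); the cube at (3, 10) (footprint 9.5×25) is included at this height; After the difference (first − rest): the first operand is absent here, so nothing remains; the cylinder at (15, 5.5): section is a regular 16-gon, circumradius r=6.5; Taking the union: only the r=6.5 cylinder at (15, 5.5) is present, so the union is just that shape — 1 connected region. The outline is a single polygon with 16 vertices. Extrusion per mm of travel: 0.8 × 0.12 / (π × 0.875²) = 0.039912. Accumulating E over each segment gives final E = 1.6206.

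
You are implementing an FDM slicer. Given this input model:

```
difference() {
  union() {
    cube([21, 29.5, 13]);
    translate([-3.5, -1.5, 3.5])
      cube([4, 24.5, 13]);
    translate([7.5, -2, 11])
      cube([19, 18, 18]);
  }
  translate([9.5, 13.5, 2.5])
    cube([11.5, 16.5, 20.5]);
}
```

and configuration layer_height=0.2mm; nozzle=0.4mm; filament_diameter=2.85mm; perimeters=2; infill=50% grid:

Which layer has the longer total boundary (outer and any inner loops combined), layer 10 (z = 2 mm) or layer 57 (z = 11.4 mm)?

layer 57 (z = 11.4 mm)

Layer 10 (z = 2): the cube (footprint 21×29.5) is included at this height (perimeter 101.00 mm); the cube at (-3.5, -1.5) is not intersected at this z (z outside [3.5, 16.5]); the cube at (7.5, -2) is absent (z outside [11, 29]); Combining (union): only the 21×29.5 cube is present, so the union is just that shape — boundary = 101.00 mm; the cube at (9.5, 13.5) is not intersected at this z (z outside [2.5, 23]); Subtracting the remaining from the first: none of the subtracted shapes is present at this height, so that combined region is unchanged — boundary = 101.00 mm. So its perimeter = 101.00 mm. Layer 57 (z = 11.4): the cube (footprint 21×29.5) is included at this height (perimeter 101.00 mm); the cube at (-3.5, -1.5) is present — its section is the full 4×24.5 rectangle (perimeter 57.00 mm); the cube at (7.5, -2) is present — its section is the full 19×18 rectangle (perimeter 74.00 mm); Taking the union: the regions partially overlap (shared area 227.50 mm²), so the edge portions inside another operand are dropped and the merged outline is re-measured after clipping — boundary = 126.00 mm; the cube at (9.5, 13.5) (footprint 11.5×16.5) is included at this height (perimeter 56.00 mm); Taking the first minus the rest: starting from the result so far, the 11.5×16.5 cube at (9.5, 13.5) partially overlaps it — only the 184.00 mm² overlap (of its 189.75 mm²) is removed, clipping the outline — boundary = 131.00 mm. So its perimeter = 131.00 mm. Layer 57 is larger (131.00 vs 101.00 mm).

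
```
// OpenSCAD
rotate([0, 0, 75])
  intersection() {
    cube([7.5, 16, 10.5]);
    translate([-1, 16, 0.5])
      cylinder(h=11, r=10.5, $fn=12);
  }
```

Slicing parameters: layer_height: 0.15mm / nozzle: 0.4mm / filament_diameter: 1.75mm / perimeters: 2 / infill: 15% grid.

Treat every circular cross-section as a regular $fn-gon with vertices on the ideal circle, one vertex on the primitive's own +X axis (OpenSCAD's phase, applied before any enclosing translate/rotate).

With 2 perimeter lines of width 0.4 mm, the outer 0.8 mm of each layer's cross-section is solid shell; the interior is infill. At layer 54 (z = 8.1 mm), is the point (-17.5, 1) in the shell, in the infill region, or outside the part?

At z = 8.1 mm: the 7.5×16 cube contributes its full rectangle; the cylinder at (-1, 16): section is a regular 12-gon, circumradius r=10.5; After intersecting: the r=10.5 cylinder at (-1, 16) partially overlaps the 7.5×16 cube; clipping to the common part keeps 65.34 mm² — 1 connected region; (rotated 75° about Z; rotation is an isometry so areas/perimeters/island counts are preserved). Overall, the cross-section is a single solid region. Undo the 75° rotation: the query point maps to (-3.563, 17.163) in the un-rotated model frame. The nearest boundary edge runs (0.00, 16.00)→(7.50, 16.00); distance from the point to it = 3.75 mm. The point is not inside any of the regions above, so it lies outside the cross-section (3.75 mm from the nearest boundary).

outside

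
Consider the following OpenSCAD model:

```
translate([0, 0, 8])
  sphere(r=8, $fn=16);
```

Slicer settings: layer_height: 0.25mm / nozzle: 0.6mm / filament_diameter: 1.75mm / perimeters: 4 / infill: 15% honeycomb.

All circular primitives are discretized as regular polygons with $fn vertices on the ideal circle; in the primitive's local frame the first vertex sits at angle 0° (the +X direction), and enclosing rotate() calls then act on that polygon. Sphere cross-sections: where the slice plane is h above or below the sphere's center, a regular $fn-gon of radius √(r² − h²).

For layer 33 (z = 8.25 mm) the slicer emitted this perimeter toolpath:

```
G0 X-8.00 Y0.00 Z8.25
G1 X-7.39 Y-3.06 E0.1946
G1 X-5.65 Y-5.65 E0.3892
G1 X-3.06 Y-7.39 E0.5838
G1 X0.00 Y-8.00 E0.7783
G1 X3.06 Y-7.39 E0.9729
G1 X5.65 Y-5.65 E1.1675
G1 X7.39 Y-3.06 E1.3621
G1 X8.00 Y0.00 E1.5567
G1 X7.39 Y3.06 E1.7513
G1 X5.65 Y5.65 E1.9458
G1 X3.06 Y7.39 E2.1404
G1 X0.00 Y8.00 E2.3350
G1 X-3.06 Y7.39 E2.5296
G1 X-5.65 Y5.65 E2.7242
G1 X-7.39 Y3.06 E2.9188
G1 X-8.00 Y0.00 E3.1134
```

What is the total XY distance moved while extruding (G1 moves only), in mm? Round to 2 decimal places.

49.92 mm

Sum the Euclidean lengths of each G1 segment: total = 49.92 mm.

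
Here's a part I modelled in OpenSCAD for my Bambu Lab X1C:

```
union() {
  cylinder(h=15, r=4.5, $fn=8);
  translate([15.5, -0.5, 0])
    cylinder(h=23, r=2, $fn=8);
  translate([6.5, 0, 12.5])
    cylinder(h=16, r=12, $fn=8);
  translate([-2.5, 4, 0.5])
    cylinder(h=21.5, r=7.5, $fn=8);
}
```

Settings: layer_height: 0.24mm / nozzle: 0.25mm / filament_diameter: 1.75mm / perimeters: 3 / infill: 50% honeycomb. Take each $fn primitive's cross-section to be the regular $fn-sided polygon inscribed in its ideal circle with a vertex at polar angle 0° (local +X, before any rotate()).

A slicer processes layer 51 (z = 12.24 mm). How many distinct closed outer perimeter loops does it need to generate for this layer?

2

At z = 12.24 mm: the r=4.5 cylinder contributes a regular 8-gon of circumradius 4.5; the r=2 cylinder at (15.5, -0.5) contributes a regular 8-gon of circumradius 2; the cylinder at (6.5, 0) is absent (z outside [12.5, 28.5]); the r=7.5 cylinder at (-2.5, 4) contributes a regular 8-gon of circumradius 7.5; Merging all regions: the regions partially overlap (shared area 45.28 mm²), so overlapping operands fuse into one piece — 2 connected regions. The result has 2 disconnected regions.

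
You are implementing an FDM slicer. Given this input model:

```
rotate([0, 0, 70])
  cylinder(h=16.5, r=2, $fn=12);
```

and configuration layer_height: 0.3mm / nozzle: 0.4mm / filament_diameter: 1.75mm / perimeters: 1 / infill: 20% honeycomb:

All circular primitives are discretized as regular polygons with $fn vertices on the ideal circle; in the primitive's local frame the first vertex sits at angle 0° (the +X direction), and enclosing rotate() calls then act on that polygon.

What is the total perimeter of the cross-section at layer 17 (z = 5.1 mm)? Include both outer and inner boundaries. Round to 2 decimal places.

12.42 mm

At z = 5.1 mm: the cylinder: section is a regular 12-gon, circumradius r=2 (perimeter = 2·12·2.000·sin(180°/12) = 12.42 mm); (whole slice rotated 70° about Z — lengths, areas and connectivity unchanged). Overall, the cross-section is a single solid region. Total boundary length (outer) = 12.42 mm.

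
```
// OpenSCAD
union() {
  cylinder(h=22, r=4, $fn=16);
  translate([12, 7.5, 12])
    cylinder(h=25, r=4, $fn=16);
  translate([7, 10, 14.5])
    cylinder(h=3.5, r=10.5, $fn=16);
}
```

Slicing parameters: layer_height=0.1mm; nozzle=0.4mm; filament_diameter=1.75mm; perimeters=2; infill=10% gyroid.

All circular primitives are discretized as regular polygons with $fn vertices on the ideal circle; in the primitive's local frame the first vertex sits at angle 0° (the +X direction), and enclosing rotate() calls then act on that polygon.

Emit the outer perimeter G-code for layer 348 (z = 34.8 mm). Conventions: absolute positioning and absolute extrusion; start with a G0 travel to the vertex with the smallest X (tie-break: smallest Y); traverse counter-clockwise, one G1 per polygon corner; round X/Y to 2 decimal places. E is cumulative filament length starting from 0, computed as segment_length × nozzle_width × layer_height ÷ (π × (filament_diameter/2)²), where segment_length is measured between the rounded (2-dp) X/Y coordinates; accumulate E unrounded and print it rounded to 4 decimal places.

At z = 34.8 mm: the cylinder does not reach this height (z outside [0, 22]); the r=4 cylinder at (12, 7.5) contributes a regular 16-gon of circumradius 4; the cylinder at (7, 10) is not intersected at this z (z outside [14.5, 18]); Merging all regions: only the r=4 cylinder at (12, 7.5) is present, so the union is just that shape — 1 connected region. The outline is a single polygon with 16 vertices. Extrusion per mm of travel: 0.4 × 0.1 / (π × 0.875²) = 0.016630. Accumulating E over each segment gives final E = 0.4155.

G0 X8.00 Y7.50 Z34.80
G1 X8.30 Y5.97 E0.0259
G1 X9.17 Y4.67 E0.0519
G1 X10.47 Y3.80 E0.0780
G1 X12.00 Y3.50 E0.1039
G1 X13.53 Y3.80 E0.1298
G1 X14.83 Y4.67 E0.1558
G1 X15.70 Y5.97 E0.1818
G1 X16.00 Y7.50 E0.2078
G1 X15.70 Y9.03 E0.2337
G1 X14.83 Y10.33 E0.2597
G1 X13.53 Y11.20 E0.2857
G1 X12.00 Y11.50 E0.3117
G1 X10.47 Y11.20 E0.3376
G1 X9.17 Y10.33 E0.3636
G1 X8.30 Y9.03 E0.3896
G1 X8.00 Y7.50 E0.4155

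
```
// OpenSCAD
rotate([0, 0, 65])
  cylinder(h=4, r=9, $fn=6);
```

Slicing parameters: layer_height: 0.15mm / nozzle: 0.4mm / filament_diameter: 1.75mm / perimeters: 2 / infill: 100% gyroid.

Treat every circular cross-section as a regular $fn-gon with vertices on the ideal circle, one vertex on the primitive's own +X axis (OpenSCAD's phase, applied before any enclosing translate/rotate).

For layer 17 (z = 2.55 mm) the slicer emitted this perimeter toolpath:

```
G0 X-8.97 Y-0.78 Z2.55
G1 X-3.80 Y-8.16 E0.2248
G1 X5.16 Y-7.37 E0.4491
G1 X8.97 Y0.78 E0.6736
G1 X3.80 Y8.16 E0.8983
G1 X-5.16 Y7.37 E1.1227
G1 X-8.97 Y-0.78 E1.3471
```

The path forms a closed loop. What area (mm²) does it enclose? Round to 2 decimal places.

210.48 mm²

Apply the shoelace formula to the sequence of (X, Y) vertices; enclosed area = 210.48 mm².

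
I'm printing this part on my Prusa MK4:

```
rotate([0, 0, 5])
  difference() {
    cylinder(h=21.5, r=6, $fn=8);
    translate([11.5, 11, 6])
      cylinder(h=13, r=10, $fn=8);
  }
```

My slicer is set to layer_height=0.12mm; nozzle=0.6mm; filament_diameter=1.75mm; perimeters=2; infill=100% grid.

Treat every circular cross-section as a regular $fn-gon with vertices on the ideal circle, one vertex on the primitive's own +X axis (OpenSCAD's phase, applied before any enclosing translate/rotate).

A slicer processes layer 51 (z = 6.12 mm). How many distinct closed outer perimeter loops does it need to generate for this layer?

At z = 6.12 mm: the cylinder: section is a regular 8-gon, circumradius r=6; the r=10 cylinder at (11.5, 11) gives a regular 8-gon of circumradius 10 (constant along its height); Subtracting the remaining from the first: starting from the r=6 cylinder, the r=10 cylinder at (11.5, 11) misses the remaining region (no effect) — 1 connected region; (whole slice rotated 5° about Z — lengths, areas and connectivity unchanged). The result has 1 disconnected region.

1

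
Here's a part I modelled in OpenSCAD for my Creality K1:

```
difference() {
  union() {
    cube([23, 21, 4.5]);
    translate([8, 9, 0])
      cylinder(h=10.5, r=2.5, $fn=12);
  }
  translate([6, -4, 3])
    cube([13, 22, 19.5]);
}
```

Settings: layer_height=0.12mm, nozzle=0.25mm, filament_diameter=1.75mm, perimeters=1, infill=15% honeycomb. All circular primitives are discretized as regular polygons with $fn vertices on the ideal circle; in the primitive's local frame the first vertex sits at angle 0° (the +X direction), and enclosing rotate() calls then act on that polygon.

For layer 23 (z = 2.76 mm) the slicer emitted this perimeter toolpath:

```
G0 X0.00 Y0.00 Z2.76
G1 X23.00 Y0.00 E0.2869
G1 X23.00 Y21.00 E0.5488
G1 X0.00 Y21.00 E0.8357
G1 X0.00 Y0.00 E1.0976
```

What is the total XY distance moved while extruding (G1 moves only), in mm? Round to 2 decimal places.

Sum the Euclidean lengths of each G1 segment: total = 88.00 mm.

88.00 mm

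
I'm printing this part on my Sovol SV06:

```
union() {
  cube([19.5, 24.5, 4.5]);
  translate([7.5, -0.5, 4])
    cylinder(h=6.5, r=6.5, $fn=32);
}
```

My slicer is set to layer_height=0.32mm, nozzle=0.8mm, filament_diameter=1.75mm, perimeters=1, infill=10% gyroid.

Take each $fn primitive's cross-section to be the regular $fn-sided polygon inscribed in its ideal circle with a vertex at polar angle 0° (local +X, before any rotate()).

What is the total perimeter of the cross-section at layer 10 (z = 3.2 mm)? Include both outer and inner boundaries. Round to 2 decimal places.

At z = 3.2 mm: the 19.5×24.5 cube contributes its full rectangle (perimeter 88.00 mm); the cylinder at (7.5, -0.5) is not intersected at this z (z outside [4, 10.5]); Taking the union: only the 19.5×24.5 cube is present, so the union is just that shape — boundary = 88.00 mm. Overall, the cross-section is a single solid region. Total boundary length (outer) = 88.00 mm.

88.00 mm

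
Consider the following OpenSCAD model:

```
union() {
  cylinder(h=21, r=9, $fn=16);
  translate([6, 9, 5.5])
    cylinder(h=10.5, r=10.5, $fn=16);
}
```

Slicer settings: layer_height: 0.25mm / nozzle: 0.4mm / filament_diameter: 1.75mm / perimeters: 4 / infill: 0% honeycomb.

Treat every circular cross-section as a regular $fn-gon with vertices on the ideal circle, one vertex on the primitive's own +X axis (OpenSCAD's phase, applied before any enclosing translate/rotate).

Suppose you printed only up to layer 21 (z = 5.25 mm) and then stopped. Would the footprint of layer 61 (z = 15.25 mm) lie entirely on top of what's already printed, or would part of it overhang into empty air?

part overhangs

Compare the two slices. At z = 5.25: the r=9 cylinder contributes a regular 16-gon of circumradius 9 (area = (16/2)·9.000²·sin(360°/16) = 247.98 mm²); the cylinder at (6, 9) is absent (z outside [5.5, 16]); Merging all regions: only the r=9 cylinder is present, so the union is just that shape — area = 247.98 mm². At z = 15.25: the r=9 cylinder gives a regular 16-gon of circumradius 9 (constant along its height) (area = (16/2)·9.000²·sin(360°/16) = 247.98 mm²); the cylinder at (6, 9): section is a regular 16-gon, circumradius r=10.5 (area = (16/2)·10.500²·sin(360°/16) = 337.53 mm²); Combining (union): the regions partially overlap — summed areas 585.51 mm² minus the doubly-counted overlap 93.79 mm² gives 491.71 mm² — area = 491.71 mm². Checking containment: at z = 15.25 the cross-section extends beyond the z = 5.25 cross-section by about 243.74 mm².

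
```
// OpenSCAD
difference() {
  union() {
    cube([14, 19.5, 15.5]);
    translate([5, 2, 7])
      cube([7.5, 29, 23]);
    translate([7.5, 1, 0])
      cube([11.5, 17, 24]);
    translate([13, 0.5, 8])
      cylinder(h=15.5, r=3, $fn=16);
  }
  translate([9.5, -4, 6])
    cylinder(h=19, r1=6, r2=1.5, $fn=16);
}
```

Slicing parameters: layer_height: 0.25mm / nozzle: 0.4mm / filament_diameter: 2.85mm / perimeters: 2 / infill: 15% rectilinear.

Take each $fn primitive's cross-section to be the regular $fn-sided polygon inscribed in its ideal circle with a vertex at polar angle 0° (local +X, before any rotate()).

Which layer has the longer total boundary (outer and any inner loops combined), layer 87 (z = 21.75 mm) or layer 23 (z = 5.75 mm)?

layer 87 (z = 21.75 mm)

Layer 87 (z = 21.75): the cube is absent (z outside [0, 15.5]); the cube at (5, 2) is present — its section is the full 7.5×29 rectangle (perimeter 73.00 mm); the cube at (7.5, 1) is present — its section is the full 11.5×17 rectangle (perimeter 57.00 mm); the r=3 cylinder at (13, 0.5) contributes a regular 16-gon of circumradius 3 (perimeter = 2·16·3.000·sin(180°/16) = 18.73 mm); Combining (union): the regions partially overlap (shared area 90.83 mm²), so the edge portions inside another operand are dropped and the merged outline is re-measured after clipping — boundary = 92.58 mm; the cone at (9.5, -4) (r1=6→r2=1.5) has section circumradius 2.270 here — a regular 16-gon (perimeter = 2·16·2.270·sin(180°/16) = 14.17 mm); Subtracting the remaining from the first: starting from the result so far, the cone at (9.5, -4) misses the remaining region (no effect) — boundary = 92.58 mm. So its perimeter = 92.58 mm. Layer 23 (z = 5.75): the 14×19.5 cube contributes its full rectangle (perimeter 67.00 mm); the cube at (5, 2) is absent (z outside [7, 30]); the cube at (7.5, 1) (footprint 11.5×17) is included at this height (perimeter 57.00 mm); the cylinder at (13, 0.5) does not reach this height (z outside [8, 23.5]); Taking the union: the regions partially overlap (shared area 110.50 mm²), so the edge portions inside another operand are dropped and the merged outline is re-measured after clipping — boundary = 77.00 mm; the cone at (9.5, -4) does not reach this height (z outside [6, 25]); Subtracting the remaining from the first: none of the subtracted shapes is present at this height, so the result so far is unchanged — boundary = 77.00 mm. So its perimeter = 77.00 mm. Layer 87 is larger (92.58 vs 77.00 mm).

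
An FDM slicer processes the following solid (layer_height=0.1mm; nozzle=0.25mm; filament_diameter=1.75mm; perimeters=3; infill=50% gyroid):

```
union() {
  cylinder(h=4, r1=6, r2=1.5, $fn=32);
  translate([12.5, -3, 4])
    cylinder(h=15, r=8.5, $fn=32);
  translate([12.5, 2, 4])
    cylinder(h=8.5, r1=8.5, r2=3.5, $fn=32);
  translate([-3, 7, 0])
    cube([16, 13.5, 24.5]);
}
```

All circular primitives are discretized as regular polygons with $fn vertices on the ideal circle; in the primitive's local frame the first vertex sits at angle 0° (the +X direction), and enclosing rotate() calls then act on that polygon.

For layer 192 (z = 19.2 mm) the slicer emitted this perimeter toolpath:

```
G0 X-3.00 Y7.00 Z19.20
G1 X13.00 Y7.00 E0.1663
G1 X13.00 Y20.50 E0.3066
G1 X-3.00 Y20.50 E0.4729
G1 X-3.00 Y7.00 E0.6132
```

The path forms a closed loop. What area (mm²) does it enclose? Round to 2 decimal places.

216.00 mm²

Apply the shoelace formula to the sequence of (X, Y) vertices; enclosed area = 216.00 mm².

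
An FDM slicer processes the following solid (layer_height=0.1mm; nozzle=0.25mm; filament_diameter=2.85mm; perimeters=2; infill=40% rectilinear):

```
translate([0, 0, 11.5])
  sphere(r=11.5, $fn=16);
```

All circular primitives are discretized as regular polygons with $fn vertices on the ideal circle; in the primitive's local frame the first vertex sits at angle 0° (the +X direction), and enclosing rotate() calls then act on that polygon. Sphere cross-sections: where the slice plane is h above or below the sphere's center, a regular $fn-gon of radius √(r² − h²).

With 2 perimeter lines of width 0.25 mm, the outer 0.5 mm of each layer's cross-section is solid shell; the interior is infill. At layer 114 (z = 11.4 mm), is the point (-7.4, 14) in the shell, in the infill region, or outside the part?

At z = 11.4 mm: the r=11.5 sphere contributes a regular 16-gon of circumradius √(11.5²−0.1²) = 11.500. Overall, the cross-section is a single solid region. The nearest boundary edge runs (-4.40, 10.62)→(-8.13, 8.13); distance from the point to it = 4.47 mm. The point is not inside any of the regions above, so it lies outside the cross-section (4.47 mm from the nearest boundary).

outside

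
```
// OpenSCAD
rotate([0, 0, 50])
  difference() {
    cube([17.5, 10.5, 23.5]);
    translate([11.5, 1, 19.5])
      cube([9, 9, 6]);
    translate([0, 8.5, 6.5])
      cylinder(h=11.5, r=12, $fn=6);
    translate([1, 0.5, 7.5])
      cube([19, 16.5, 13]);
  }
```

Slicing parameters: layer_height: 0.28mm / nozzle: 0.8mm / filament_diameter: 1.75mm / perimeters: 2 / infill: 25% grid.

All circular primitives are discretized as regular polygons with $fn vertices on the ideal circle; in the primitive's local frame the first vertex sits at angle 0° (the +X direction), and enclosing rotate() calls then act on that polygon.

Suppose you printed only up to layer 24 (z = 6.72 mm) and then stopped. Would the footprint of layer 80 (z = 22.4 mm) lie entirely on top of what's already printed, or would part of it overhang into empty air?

Compare the two slices. At z = 6.72: the cube is present — its section is the full 17.5×10.5 rectangle (area 183.75 mm²); the cube at (11.5, 1) does not reach this height (z outside [19.5, 25.5]); the r=12 cylinder at (0, 8.5) contributes a regular 6-gon of circumradius 12 (area = (6/2)·12.000²·sin(360°/6) = 374.12 mm²); the cube at (1, 0.5) is not intersected at this z (z outside [7.5, 20.5]); After the difference (first − rest): starting from the 17.5×10.5 cube (183.75 mm²), the r=12 cylinder at (0, 8.5) partially overlaps it — only the 103.99 mm² overlap (of its 374.12 mm²) is removed, clipping the outline — area = 79.76 mm²; (whole slice rotated 50° about Z — lengths, areas and connectivity unchanged). At z = 22.4: the cube (footprint 17.5×10.5) is included at this height (area 183.75 mm²); the cube at (11.5, 1) (footprint 9×9) is included at this height (area 81.00 mm²); the cylinder at (0, 8.5) is absent (z outside [6.5, 18]); the cube at (1, 0.5) is absent (z outside [7.5, 20.5]); After the difference (first − rest): starting from the 17.5×10.5 cube (183.75 mm²), the 9×9 cube at (11.5, 1) partially overlaps it — only the 54.00 mm² overlap (of its 81.00 mm²) is removed, clipping the outline — area = 129.75 mm²; (rotated 50° about Z; rotation is an isometry so areas/perimeters/island counts are preserved). Checking containment: at z = 22.4 the cross-section extends beyond the z = 6.72 cross-section by about 103.56 mm².

part overhangs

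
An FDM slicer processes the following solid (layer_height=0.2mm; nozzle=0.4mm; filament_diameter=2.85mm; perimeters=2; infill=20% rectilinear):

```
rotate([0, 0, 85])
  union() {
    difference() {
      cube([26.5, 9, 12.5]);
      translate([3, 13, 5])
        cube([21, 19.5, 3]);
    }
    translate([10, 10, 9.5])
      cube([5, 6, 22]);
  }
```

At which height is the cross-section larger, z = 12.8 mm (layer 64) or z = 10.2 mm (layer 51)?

Layer 64 (z = 12.8): the cube is absent (z outside [0, 12.5]); the cube at (3, 13) is not intersected at this z (z outside [5, 8]); Taking the first minus the rest: the first operand is absent here, so nothing remains; the 5×6 cube at (10, 10) contributes its full rectangle (area 30.00 mm²); Combining (union): only the 5×6 cube at (10, 10) is present, so the union is just that shape — area = 30.00 mm²; (whole slice rotated 85° about Z — lengths, areas and connectivity unchanged). So its area = 30.00 mm². Layer 51 (z = 10.2): the cube (footprint 26.5×9) is included at this height (area 238.50 mm²); the cube at (3, 13) is not intersected at this z (z outside [5, 8]); After the difference (first − rest): none of the subtracted shapes is present at this height, so the 26.5×9 cube is unchanged — area = 238.50 mm²; the 5×6 cube at (10, 10) contributes its full rectangle (area 30.00 mm²); Combining (union): the 2 present regions are separate (no shared area or edge), so areas and boundary lengths simply add and each stays a separate island — area = 268.50 mm²; (rotated 85° about Z; rotation is an isometry so areas/perimeters/island counts are preserved). So its area = 268.50 mm². Layer 51 is larger (268.50 vs 30.00 mm²).

layer 51 (z = 10.2 mm)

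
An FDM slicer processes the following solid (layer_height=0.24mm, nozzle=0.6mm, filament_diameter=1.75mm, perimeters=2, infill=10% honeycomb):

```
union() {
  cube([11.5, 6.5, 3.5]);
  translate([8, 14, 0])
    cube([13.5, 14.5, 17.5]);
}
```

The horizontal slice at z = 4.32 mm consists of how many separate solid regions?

At z = 4.32 mm: the cube is absent (z outside [0, 3.5]); the cube at (8, 14) is present — its section is the full 13.5×14.5 rectangle; Merging all regions: only the 13.5×14.5 cube at (8, 14) is present, so the union is just that shape — 1 connected region. The result has 1 disconnected region.

1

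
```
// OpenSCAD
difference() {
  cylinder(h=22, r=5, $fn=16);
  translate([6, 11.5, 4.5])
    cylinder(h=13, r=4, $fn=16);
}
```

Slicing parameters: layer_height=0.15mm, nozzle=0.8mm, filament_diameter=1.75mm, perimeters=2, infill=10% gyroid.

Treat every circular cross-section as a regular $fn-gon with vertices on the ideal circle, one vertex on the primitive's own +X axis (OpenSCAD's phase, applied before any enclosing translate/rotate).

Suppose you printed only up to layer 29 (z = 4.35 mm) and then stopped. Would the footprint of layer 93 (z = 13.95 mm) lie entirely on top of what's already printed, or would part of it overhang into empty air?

entirely on top

Compare the two slices. At z = 4.35: the r=5 cylinder gives a regular 16-gon of circumradius 5 (constant along its height) (area = (16/2)·5.000²·sin(360°/16) = 76.54 mm²); the cylinder at (6, 11.5) is absent (z outside [4.5, 17.5]); Subtracting the remaining from the first: none of the subtracted shapes is present at this height, so the r=5 cylinder is unchanged — area = 76.54 mm². At z = 13.95: the cylinder: section is a regular 16-gon, circumradius r=5 (area = (16/2)·5.000²·sin(360°/16) = 76.54 mm²); the r=4 cylinder at (6, 11.5) contributes a regular 16-gon of circumradius 4 (area = (16/2)·4.000²·sin(360°/16) = 48.98 mm²); Taking the first minus the rest: starting from the r=5 cylinder (76.54 mm²), the r=4 cylinder at (6, 11.5) misses the remaining region (no effect) — area = 76.54 mm². Checking containment: the cross-section at z = 13.95 is a subset of the cross-section at z = 4.35.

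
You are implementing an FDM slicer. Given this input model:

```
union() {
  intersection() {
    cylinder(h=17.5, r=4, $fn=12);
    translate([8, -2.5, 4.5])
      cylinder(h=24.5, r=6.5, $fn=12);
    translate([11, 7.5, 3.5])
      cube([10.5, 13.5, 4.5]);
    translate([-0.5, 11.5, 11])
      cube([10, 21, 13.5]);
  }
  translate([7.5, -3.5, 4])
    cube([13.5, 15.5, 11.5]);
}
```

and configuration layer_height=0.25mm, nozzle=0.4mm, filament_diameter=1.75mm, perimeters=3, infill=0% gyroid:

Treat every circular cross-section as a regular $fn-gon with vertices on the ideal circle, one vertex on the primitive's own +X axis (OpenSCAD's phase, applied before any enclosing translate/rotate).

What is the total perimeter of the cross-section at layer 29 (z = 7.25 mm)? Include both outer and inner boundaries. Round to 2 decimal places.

At z = 7.25 mm: the r=4 cylinder gives a regular 12-gon of circumradius 4 (constant along its height) (perimeter = 2·12·4.000·sin(180°/12) = 24.85 mm); the cylinder at (8, -2.5): section is a regular 12-gon, circumradius r=6.5 (perimeter = 2·12·6.500·sin(180°/12) = 40.38 mm); the cube at (11, 7.5) (footprint 10.5×13.5) is included at this height (perimeter 48.00 mm); the cube at (-0.5, 11.5) does not reach this height (z outside [11, 24.5]); Taking the intersection: at least one operand is absent at this height, so nothing remains; the 13.5×15.5 cube at (7.5, -3.5) contributes its full rectangle (perimeter 58.00 mm); Merging all regions: only the 13.5×15.5 cube at (7.5, -3.5) is present, so the union is just that shape — boundary = 58.00 mm. Overall, the cross-section is a single solid region. Total boundary length (outer) = 58.00 mm.

58.00 mm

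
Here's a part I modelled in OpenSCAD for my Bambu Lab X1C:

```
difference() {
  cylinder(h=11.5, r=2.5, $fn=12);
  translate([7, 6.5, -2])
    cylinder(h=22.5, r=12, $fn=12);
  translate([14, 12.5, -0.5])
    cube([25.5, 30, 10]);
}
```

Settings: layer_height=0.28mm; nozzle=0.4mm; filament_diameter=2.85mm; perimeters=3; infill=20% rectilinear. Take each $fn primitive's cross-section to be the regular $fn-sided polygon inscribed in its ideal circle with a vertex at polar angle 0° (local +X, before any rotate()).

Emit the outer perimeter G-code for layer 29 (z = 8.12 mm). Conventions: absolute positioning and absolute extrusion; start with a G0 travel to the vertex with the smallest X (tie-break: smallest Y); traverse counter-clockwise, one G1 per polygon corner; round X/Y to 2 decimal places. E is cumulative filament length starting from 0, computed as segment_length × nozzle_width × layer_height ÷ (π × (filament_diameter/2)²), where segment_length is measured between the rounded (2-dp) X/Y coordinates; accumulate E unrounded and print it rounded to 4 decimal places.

At z = 8.12 mm: the r=2.5 cylinder gives a regular 12-gon of circumradius 2.5 (constant along its height); the r=12 cylinder at (7, 6.5) gives a regular 12-gon of circumradius 12 (constant along its height); the 25.5×30 cube at (14, 12.5) contributes its full rectangle; Subtracting the remaining from the first: starting from the r=2.5 cylinder, the r=12 cylinder at (7, 6.5) partially overlaps it — only the 18.03 mm² overlap (of its 432.00 mm²) is removed, clipping the outline; the 25.5×30 cube at (14, 12.5) misses the remaining region (no effect) — 1 connected region. The outline is a single polygon with 4 vertices. Extrusion per mm of travel: 0.4 × 0.28 / (π × 1.425²) = 0.017557. Accumulating E over each segment gives final E = 0.0938.

G0 X-2.36 Y-0.54 Z8.12
G1 X-2.17 Y-1.25 E0.0129
G1 X-1.25 Y-2.17 E0.0357
G1 X-0.54 Y-2.36 E0.0486
G1 X-2.36 Y-0.54 E0.0938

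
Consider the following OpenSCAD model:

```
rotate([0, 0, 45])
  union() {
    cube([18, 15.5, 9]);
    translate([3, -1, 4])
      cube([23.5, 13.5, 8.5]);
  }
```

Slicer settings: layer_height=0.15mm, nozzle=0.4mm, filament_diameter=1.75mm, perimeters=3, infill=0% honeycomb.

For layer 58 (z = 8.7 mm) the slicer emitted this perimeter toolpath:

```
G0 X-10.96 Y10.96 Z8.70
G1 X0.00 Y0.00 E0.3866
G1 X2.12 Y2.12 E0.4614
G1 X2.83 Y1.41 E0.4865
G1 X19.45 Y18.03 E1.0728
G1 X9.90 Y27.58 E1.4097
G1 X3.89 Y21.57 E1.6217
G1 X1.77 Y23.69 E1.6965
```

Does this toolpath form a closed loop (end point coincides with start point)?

no

Start point (G0): (-10.96, 10.96). End point (last G1): the path does not return to the start — open.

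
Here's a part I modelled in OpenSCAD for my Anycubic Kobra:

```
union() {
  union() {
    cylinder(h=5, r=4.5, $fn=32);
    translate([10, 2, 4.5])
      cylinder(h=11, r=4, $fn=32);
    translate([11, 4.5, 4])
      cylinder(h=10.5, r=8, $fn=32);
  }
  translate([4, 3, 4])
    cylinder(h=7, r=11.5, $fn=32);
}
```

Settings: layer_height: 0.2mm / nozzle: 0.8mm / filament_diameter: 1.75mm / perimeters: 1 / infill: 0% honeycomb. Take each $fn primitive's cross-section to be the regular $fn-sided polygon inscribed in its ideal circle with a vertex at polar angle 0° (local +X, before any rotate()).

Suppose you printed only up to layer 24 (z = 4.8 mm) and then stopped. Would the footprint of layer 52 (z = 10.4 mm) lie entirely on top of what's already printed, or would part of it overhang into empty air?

entirely on top

Compare the two slices. At z = 4.8: the r=4.5 cylinder gives a regular 32-gon of circumradius 4.5 (constant along its height) (area = (32/2)·4.500²·sin(360°/32) = 63.21 mm²); the r=4 cylinder at (10, 2) contributes a regular 32-gon of circumradius 4 (area = (32/2)·4.000²·sin(360°/32) = 49.94 mm²); the cylinder at (11, 4.5): section is a regular 32-gon, circumradius r=8 (area = (32/2)·8.000²·sin(360°/32) = 199.77 mm²); Taking the union: the regions partially overlap — summed areas 312.92 mm² minus the doubly-counted overlap 51.33 mm² gives 261.59 mm² — area = 261.59 mm²; the r=11.5 cylinder at (4, 3) gives a regular 32-gon of circumradius 11.5 (constant along its height) (area = (32/2)·11.500²·sin(360°/32) = 412.81 mm²); Merging all regions: the regions partially overlap — summed areas 674.40 mm² minus the doubly-counted overlap 214.21 mm² gives 460.19 mm² — area = 460.19 mm². At z = 10.4: the cylinder is absent (z outside [0, 5]); the r=4 cylinder at (10, 2) gives a regular 32-gon of circumradius 4 (constant along its height) (area = (32/2)·4.000²·sin(360°/32) = 49.94 mm²); the r=8 cylinder at (11, 4.5) contributes a regular 32-gon of circumradius 8 (area = (32/2)·8.000²·sin(360°/32) = 199.77 mm²); Merging all regions: the r=4 cylinder at (10, 2) lies entirely inside the r=8 cylinder at (11, 4.5), so the union is just the r=8 cylinder at (11, 4.5) — area = 199.77 mm²; the cylinder at (4, 3): section is a regular 32-gon, circumradius r=11.5 (area = (32/2)·11.500²·sin(360°/32) = 412.81 mm²); Taking the union: the regions partially overlap — summed areas 612.58 mm² minus the doubly-counted overlap 152.39 mm² gives 460.19 mm² — area = 460.19 mm². Checking containment: the cross-section at z = 10.4 is a subset of the cross-section at z = 4.8.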